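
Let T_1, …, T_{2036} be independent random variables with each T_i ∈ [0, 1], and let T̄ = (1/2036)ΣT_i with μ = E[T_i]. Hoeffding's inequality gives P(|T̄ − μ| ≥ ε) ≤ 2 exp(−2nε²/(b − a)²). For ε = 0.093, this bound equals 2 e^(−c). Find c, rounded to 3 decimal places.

35.219

c = 2nε²/(b − a)² = 2·2036·0.093² / 1² = 35.2187.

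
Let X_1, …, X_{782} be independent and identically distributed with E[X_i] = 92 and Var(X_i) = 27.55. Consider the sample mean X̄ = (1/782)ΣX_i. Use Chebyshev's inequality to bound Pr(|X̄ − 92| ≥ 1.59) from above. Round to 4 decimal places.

Var(X̄) = Var(X_i)/n = 27.55/782 = 0.03523.
Chebyshev: Pr(|X̄ − 92| ≥ 1.59) ≤ Var(X̄)/(1.59)² = 27.55/(782·1.59²) = 0.0139.

0.0139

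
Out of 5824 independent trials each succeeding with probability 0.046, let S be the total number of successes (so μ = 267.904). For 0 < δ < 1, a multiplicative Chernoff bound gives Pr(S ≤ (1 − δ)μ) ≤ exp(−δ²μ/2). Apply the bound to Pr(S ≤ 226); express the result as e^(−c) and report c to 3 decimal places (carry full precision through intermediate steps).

3.277

Write 226 = (1 − δ)μ, so δ = 1 − 226/267.904 = 0.1564142…
Then the exponent is δ²μ/2 = (μ − 226)²/(2μ) = 3.277191.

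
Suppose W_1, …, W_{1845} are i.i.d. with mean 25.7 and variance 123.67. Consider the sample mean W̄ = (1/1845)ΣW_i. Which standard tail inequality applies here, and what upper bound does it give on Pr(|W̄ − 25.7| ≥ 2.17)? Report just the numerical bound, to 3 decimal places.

0.014

With mean and variance of each term known, Chebyshev's inequality bounds the deviation of the sum (or sample mean).
Var(W̄) = Var(W_i)/n = 123.67/1845 = 0.06703.
Chebyshev: Pr(|W̄ − 25.7| ≥ 2.17) ≤ Var(W̄)/(2.17)² = 123.67/(1845·2.17²) = 0.0142.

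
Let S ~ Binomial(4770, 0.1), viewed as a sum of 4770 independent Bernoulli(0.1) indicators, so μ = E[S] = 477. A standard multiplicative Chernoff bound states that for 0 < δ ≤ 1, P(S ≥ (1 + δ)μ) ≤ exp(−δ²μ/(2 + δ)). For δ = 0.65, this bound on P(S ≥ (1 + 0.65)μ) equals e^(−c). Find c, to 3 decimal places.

c = δ²μ/(2 + δ) = 0.65²·477/(2 + 0.65) = 76.0500.

76.050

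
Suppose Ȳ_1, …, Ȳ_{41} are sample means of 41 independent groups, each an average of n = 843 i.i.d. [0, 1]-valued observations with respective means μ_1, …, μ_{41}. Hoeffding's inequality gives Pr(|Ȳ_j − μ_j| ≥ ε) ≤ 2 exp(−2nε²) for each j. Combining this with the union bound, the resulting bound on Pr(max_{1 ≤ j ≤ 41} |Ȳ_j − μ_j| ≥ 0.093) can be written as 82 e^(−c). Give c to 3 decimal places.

14.582

Union bound over the 41 events: Pr(max_{1 ≤ j ≤ 41} |Ȳ_j − μ_j| ≥ 0.093) ≤ 41·2·exp(−2nε²) = 82 exp(−2·843·0.093²).
So c = 2·843·0.093² = 14.5822.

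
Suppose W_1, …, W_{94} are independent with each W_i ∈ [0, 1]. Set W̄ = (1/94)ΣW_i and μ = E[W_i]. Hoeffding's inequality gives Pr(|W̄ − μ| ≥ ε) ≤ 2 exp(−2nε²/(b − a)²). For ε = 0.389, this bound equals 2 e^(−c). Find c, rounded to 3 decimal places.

28.448

c = 2nε²/(b − a)² = 2·94·0.389² / 1² = 28.4483.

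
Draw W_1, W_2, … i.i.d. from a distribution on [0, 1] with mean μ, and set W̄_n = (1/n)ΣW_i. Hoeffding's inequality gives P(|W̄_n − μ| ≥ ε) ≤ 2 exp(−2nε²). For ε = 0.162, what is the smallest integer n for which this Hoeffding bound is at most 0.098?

Require 2·exp(−2nε²) ≤ 0.098, i.e. 2nε² ≥ ln(2/0.098) = 3.015935.
So n ≥ 3.015935 / (2·0.162²) = 57.460.
The smallest integer n is 58.

58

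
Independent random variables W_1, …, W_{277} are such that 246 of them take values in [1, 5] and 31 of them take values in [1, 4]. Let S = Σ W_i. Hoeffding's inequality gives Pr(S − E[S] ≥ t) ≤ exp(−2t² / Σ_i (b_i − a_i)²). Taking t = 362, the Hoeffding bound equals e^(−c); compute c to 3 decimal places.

Σ(b_i − a_i)² = 246·4² + 31·3² = 4215.
c = 2t² / 4215 = 2·362² / 4215 = 62.1798.

62.180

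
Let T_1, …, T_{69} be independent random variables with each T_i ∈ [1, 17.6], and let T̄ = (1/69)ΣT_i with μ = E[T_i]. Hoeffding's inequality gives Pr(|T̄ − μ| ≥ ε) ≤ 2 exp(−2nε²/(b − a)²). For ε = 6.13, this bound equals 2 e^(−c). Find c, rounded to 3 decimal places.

18.818

c = 2nε²/(b − a)² = 2·69·6.13² / 16.6² = 18.8185.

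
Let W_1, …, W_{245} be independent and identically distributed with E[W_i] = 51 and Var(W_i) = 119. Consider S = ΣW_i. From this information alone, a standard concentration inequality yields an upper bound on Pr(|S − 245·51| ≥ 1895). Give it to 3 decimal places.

With mean and variance of each term known, Chebyshev's inequality bounds the deviation of the sum (or sample mean).
Var(S) = n·Var(W_i) = 245·119 = 29155.
Chebyshev: Pr(|S − 245·51| ≥ 1895) ≤ Var(S)/1895² = 29155/3591025 = 0.0081.

0.008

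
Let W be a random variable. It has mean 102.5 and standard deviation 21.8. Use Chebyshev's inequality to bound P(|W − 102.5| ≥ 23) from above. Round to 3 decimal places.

0.898

Chebyshev: P(|W − μ| ≥ t) ≤ Var(W)/t².
Var(W) = σ² = 21.8² = 475.24.
Bound = 475.24 / 529 = 0.8984.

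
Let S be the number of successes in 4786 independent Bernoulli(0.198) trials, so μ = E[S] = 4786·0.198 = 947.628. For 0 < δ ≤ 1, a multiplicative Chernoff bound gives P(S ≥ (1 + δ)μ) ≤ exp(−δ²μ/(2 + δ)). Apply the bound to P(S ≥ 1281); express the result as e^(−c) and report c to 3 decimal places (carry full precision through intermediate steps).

49.868

Write 1281 = (1 + δ)μ, so δ = 1281/947.628 − 1 = 0.3517963…
Then the exponent is δ²μ/(2 + δ) = (1281 − μ)² / (μ·(2 + δ)) = 49.867852.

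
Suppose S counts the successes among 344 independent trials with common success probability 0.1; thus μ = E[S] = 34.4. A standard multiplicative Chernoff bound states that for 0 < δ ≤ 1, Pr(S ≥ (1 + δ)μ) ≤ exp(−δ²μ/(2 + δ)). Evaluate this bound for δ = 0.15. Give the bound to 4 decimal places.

Exponent = δ²μ/(2 + δ) = 0.15²·34.4/2.15 = 0.3600.
Bound = exp(−0.3600) = 0.69768.

0.6977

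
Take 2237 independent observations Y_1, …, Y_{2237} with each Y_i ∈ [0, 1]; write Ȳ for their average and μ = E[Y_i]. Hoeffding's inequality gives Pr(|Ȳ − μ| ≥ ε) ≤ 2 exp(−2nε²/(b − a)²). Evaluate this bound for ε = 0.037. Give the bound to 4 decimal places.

Exponent: 2nε²/(b − a)² = 2·2237·0.037² / 1² = 6.12491.
Bound = 2·exp(−6.12491) = 0.00438.

0.0044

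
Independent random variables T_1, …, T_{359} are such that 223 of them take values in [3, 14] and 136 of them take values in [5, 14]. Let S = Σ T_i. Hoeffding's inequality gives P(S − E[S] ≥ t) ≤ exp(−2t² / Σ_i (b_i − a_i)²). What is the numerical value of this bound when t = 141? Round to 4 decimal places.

0.3512

Σ(b_i − a_i)² = 223·11² + 136·9² = 37999.
Exponent = 2·141² / 37999 = 1.04640.
Bound = exp(−1.04640) = 0.35120.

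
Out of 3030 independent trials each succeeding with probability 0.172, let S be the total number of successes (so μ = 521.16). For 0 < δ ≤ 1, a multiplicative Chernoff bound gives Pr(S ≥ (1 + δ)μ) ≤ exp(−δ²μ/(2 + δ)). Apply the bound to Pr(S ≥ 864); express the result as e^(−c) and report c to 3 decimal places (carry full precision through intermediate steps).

Write 864 = (1 + δ)μ, so δ = 864/521.16 − 1 = 0.6578402…
Then the exponent is δ²μ/(2 + δ) = (864 − μ)² / (μ·(2 + δ)) = 84.856093.

84.856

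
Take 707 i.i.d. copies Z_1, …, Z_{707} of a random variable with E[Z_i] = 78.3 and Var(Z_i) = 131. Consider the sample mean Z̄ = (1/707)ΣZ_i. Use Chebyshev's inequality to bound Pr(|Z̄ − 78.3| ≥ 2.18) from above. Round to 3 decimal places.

0.039

Var(Z̄) = Var(Z_i)/n = 131/707 = 0.18529.
Chebyshev: Pr(|Z̄ − 78.3| ≥ 2.18) ≤ Var(Z̄)/(2.18)² = 131/(707·2.18²) = 0.0390.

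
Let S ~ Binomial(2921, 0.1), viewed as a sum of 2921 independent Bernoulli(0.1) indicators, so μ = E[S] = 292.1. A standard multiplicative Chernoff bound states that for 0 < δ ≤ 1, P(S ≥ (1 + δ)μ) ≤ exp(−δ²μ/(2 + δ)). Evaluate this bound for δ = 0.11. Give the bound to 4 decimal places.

0.1873

Exponent = δ²μ/(2 + δ) = 0.11²·292.1/2.11 = 1.6751.
Bound = exp(−1.6751) = 0.18729.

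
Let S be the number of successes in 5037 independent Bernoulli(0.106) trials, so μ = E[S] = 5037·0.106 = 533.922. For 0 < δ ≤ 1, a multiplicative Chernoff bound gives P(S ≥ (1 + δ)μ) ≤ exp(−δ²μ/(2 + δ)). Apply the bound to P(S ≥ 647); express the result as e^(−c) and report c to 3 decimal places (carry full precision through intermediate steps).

Write 647 = (1 + δ)μ, so δ = 647/533.922 − 1 = 0.2117875…
Then the exponent is δ²μ/(2 + δ) = (647 − μ)² / (μ·(2 + δ)) = 10.827670.

10.828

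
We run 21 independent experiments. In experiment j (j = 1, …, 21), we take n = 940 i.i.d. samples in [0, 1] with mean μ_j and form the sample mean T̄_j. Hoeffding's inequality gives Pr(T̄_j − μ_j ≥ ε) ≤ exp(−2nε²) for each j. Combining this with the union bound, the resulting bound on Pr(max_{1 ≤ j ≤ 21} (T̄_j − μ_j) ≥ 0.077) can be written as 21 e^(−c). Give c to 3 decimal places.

11.147

Union bound over the 21 events: Pr(max_{1 ≤ j ≤ 21} (T̄_j − μ_j) ≥ 0.077) ≤ 21·exp(−2nε²) = 21 exp(−2·940·0.077²).
So c = 2·940·0.077² = 11.1465.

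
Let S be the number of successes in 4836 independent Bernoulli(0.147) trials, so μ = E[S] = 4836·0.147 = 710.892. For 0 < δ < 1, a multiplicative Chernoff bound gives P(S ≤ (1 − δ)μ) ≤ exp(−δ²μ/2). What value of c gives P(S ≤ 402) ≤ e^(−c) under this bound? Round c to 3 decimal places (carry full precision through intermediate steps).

Write 402 = (1 − δ)μ, so δ = 1 − 402/710.892 = 0.4345133…
Then the exponent is δ²μ/2 = (μ − 402)²/(2μ) = 67.108835.

67.109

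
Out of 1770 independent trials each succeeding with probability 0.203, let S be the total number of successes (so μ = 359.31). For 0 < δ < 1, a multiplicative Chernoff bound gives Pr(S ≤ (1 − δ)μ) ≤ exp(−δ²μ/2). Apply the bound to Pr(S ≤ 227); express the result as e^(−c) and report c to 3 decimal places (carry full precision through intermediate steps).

24.360

Write 227 = (1 − δ)μ, so δ = 1 − 227/359.31 = 0.3682336…
Then the exponent is δ²μ/2 = (μ − 227)²/(2μ) = 24.360491.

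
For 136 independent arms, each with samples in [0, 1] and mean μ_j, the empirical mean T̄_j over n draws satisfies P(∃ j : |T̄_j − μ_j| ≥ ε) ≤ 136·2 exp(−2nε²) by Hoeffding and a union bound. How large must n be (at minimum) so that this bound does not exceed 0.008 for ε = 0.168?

185

Need 2·136·exp(−2nε²) ≤ 0.008, i.e. exp(−2nε²) ≤ 0.008/272.
So 2nε² ≥ ln(272/0.008) = 10.434116.
Hence n ≥ 10.434116/(2·0.168²) = 184.845.
The smallest integer n is 185.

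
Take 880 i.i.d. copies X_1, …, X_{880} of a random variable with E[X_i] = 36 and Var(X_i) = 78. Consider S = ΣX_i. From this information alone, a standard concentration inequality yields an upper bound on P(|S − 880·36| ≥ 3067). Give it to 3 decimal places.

0.007

With mean and variance of each term known, Chebyshev's inequality bounds the deviation of the sum (or sample mean).
Var(S) = n·Var(X_i) = 880·78 = 68640.
Chebyshev: P(|S − 880·36| ≥ 3067) ≤ Var(S)/3067² = 68640/9406489 = 0.0073.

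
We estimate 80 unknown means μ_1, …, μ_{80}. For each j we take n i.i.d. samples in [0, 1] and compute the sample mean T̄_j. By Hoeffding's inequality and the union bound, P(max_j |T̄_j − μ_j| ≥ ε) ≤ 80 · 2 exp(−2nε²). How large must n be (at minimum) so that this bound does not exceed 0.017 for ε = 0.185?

Need 2·80·exp(−2nε²) ≤ 0.017, i.e. exp(−2nε²) ≤ 0.017/160.
So 2nε² ≥ ln(160/0.017) = 9.149716.
Hence n ≥ 9.149716/(2·0.185²) = 133.670.
The smallest integer n is 134.

134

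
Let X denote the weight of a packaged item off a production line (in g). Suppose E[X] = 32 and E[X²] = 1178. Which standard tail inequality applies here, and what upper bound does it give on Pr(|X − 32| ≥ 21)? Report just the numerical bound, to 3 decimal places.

The first two moments determine the variance, so Chebyshev's inequality is the sharpest standard bound available.
Var(X) = E[X²] − (E[X])² = 1178 − 1024 = 154.
Chebyshev's inequality: Pr(|X − μ| ≥ t) ≤ Var(X)/t² = 154/441 = 0.3492.

0.349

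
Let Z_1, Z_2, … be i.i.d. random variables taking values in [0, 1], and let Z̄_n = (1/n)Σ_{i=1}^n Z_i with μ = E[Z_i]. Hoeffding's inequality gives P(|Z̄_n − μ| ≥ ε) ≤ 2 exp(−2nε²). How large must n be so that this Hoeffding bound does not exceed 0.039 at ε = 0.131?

Require 2·exp(−2nε²) ≤ 0.039, i.e. 2nε² ≥ ln(2/0.039) = 3.937341.
So n ≥ 3.937341 / (2·0.131²) = 114.718.
The smallest integer n is 115.

115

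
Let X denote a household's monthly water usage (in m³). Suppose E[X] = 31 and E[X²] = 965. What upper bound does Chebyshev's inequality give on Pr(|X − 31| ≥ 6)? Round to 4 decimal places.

0.1111

Var(X) = E[X²] − (E[X])² = 965 − 961 = 4.
Chebyshev's inequality: Pr(|X − μ| ≥ t) ≤ Var(X)/t² = 4/36 = 0.1111.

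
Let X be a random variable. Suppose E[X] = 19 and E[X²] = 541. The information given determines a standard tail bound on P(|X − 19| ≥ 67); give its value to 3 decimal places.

The first two moments determine the variance, so Chebyshev's inequality is the sharpest standard bound available.
Var(X) = E[X²] − (E[X])² = 541 − 361 = 180.
Chebyshev's inequality: P(|X − μ| ≥ t) ≤ Var(X)/t² = 180/4489 = 0.0401.

0.040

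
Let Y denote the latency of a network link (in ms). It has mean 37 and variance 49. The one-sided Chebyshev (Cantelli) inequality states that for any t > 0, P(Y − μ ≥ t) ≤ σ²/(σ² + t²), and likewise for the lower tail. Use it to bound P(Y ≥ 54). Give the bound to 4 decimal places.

Here σ² = 49 and t = 17, so σ² + t² = 338.
Cantelli's bound: 49/338 = 0.1450.

0.1450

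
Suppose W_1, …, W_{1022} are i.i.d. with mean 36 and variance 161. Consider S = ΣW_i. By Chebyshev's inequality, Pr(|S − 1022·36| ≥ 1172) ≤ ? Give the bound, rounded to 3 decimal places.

Var(S) = n·Var(W_i) = 1022·161 = 164542.
Chebyshev: Pr(|S − 1022·36| ≥ 1172) ≤ Var(S)/1172² = 164542/1373584 = 0.1198.

0.120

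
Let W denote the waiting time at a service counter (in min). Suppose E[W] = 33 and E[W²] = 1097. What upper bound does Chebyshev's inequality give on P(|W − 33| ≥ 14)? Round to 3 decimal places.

Var(W) = E[W²] − (E[W])² = 1097 − 1089 = 8.
Chebyshev's inequality: P(|W − μ| ≥ t) ≤ Var(W)/t² = 8/196 = 0.0408.

0.041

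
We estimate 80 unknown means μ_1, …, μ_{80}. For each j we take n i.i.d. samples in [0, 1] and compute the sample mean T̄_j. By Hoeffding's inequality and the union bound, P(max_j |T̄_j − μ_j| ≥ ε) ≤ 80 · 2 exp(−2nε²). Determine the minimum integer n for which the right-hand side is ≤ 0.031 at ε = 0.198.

110

Need 2·80·exp(−2nε²) ≤ 0.031, i.e. exp(−2nε²) ≤ 0.031/160.
So 2nε² ≥ ln(160/0.031) = 8.548942.
Hence n ≥ 8.548942/(2·0.198²) = 109.032.
The smallest integer n is 110.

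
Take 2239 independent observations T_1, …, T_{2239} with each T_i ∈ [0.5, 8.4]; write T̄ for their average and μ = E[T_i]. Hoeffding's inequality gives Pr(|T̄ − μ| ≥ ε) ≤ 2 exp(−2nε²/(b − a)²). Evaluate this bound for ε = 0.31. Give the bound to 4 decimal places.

0.0020

Exponent: 2nε²/(b − a)² = 2·2239·0.31² / 7.9² = 6.89530.
Bound = 2·exp(−6.89530) = 0.00203.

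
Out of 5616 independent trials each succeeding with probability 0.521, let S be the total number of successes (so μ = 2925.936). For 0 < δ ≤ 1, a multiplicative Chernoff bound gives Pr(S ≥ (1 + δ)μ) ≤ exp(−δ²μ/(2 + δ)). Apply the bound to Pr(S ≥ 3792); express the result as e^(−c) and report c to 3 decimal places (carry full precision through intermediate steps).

Write 3792 = (1 + δ)μ, so δ = 3792/2925.936 − 1 = 0.2959955…
Then the exponent is δ²μ/(2 + δ) = (3792 − μ)² / (μ·(2 + δ)) = 111.651384.

111.651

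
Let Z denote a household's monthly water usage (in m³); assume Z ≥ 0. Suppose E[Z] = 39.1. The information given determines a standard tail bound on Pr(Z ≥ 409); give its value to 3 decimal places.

0.096

Only the mean of a non-negative variable is known, so Markov's inequality is the applicable tail bound.
Markov's inequality: for a non-negative random variable, Pr(Z ≥ a) ≤ E[Z]/a.
Here E[Z] = 39.1 and a = 409, so the bound is 39.1/409 = 0.0956.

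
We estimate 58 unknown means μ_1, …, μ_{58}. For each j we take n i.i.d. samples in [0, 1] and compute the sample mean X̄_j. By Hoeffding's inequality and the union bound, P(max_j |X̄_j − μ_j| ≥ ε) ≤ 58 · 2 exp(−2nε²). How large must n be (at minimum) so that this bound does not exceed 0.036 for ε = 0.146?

190

Need 2·58·exp(−2nε²) ≤ 0.036, i.e. exp(−2nε²) ≤ 0.036/116.
So 2nε² ≥ ln(116/0.036) = 8.077827.
Hence n ≥ 8.077827/(2·0.146²) = 189.478.
The smallest integer n is 190.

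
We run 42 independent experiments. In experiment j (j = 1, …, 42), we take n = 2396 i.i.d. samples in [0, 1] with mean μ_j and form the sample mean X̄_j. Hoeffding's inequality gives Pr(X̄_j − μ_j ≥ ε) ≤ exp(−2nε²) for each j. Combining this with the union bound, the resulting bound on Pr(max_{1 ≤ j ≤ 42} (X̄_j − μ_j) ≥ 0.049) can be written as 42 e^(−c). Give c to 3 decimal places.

11.506

Union bound over the 42 events: Pr(max_{1 ≤ j ≤ 42} (X̄_j − μ_j) ≥ 0.049) ≤ 42·exp(−2nε²) = 42 exp(−2·2396·0.049²).
So c = 2·2396·0.049² = 11.5056.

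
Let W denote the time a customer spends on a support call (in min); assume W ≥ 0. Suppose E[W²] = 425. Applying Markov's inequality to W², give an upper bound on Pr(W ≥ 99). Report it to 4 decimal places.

0.0434

Since W ≥ 0, the event {W ≥ 99} is the same as {W² ≥ 9801}.
Markov's inequality applied to W² gives Pr(W² ≥ 9801) ≤ E[W²]/9801 = 425/9801 = 0.0434.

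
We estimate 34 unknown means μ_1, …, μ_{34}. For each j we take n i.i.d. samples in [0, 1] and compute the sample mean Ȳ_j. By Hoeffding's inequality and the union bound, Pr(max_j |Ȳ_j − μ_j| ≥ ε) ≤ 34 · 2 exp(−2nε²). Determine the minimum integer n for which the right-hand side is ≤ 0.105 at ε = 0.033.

Need 2·34·exp(−2nε²) ≤ 0.105, i.e. exp(−2nε²) ≤ 0.105/68.
So 2nε² ≥ ln(68/0.105) = 6.473303.
Hence n ≥ 6.473303/(2·0.033²) = 2972.132.
The smallest integer n is 2973.

2973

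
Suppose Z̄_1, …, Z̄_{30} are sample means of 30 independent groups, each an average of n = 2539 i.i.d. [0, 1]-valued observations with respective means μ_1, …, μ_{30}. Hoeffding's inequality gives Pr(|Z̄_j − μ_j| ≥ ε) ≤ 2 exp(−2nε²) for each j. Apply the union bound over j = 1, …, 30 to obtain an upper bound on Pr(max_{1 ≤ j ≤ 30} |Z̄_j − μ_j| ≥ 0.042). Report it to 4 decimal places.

0.0077

Per-experiment Hoeffding bound: 2·exp(−2·2539·0.042²) = 2·exp(−8.95759) = 0.00025751.
Union bound over 30 events: 30·0.00025751 = 0.00773.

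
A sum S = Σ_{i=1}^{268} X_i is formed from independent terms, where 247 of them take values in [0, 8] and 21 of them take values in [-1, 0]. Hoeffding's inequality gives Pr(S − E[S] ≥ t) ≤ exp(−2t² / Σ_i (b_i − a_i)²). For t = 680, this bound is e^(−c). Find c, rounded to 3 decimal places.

58.424

Σ(b_i − a_i)² = 247·8² + 21·1² = 15829.
c = 2t² / 15829 = 2·680² / 15829 = 58.4244.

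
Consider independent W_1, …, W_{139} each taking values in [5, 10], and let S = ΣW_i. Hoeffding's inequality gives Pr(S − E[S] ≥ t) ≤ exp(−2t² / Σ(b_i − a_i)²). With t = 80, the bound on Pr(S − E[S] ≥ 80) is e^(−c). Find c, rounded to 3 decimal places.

Σ(b_i − a_i)² = 139·(5)² = 3475.
c = 2t²/3475 = 2·80²/3475 = 3.6835.

3.683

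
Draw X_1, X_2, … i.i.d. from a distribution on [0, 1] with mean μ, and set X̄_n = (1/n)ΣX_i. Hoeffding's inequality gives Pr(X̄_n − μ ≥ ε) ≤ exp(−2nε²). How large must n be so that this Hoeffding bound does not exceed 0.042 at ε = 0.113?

Require exp(−2nε²) ≤ 0.042, i.e. 2nε² ≥ ln(1/0.042) = 3.170086.
So n ≥ 3.170086 / (2·0.113²) = 124.132.
The smallest integer n is 125.

125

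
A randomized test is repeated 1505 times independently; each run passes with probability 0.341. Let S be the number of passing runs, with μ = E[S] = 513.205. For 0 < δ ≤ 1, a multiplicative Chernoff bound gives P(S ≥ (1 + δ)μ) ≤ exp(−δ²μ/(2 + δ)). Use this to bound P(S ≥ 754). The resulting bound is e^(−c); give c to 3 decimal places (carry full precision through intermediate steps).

45.756

Write 754 = (1 + δ)μ, so δ = 754/513.205 − 1 = 0.4691985…
Then the exponent is δ²μ/(2 + δ) = (754 − μ)² / (μ·(2 + δ)) = 45.756000.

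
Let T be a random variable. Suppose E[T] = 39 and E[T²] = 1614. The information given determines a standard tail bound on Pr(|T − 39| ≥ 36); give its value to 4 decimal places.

0.0718

The first two moments determine the variance, so Chebyshev's inequality is the sharpest standard bound available.
Var(T) = E[T²] − (E[T])² = 1614 − 1521 = 93.
Chebyshev's inequality: Pr(|T − μ| ≥ t) ≤ Var(T)/t² = 93/1296 = 0.0718.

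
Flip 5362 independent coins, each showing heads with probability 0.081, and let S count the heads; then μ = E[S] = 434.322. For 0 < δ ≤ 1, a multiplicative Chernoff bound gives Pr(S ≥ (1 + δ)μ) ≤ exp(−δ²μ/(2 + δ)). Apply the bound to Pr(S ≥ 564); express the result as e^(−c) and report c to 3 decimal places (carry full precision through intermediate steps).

Write 564 = (1 + δ)μ, so δ = 564/434.322 − 1 = 0.2985757…
Then the exponent is δ²μ/(2 + δ) = (564 − μ)² / (μ·(2 + δ)) = 16.844649.

16.845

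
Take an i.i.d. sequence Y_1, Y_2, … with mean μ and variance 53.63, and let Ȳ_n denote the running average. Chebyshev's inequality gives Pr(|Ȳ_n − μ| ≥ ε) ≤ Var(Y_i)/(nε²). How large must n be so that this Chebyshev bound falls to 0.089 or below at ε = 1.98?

154

Require 53.63/(n·1.98²) ≤ 0.089, i.e. n ≥ 53.63/(0.089·1.98²) = 153.705.
The smallest integer n is 154.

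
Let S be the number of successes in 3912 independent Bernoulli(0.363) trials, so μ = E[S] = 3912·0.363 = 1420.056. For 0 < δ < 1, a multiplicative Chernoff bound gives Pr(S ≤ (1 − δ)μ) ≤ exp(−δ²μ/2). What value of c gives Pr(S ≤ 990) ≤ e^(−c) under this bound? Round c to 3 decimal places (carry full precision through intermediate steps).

65.120

Write 990 = (1 − δ)μ, so δ = 1 − 990/1420.056 = 0.3028444…
Then the exponent is δ²μ/2 = (μ − 990)²/(2μ) = 65.120025.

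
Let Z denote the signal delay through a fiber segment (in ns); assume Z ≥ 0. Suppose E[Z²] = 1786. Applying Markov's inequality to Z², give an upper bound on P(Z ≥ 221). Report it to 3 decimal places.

Since Z ≥ 0, the event {Z ≥ 221} is the same as {Z² ≥ 48841}.
Markov's inequality applied to Z² gives P(Z² ≥ 48841) ≤ E[Z²]/48841 = 1786/48841 = 0.0366.

0.037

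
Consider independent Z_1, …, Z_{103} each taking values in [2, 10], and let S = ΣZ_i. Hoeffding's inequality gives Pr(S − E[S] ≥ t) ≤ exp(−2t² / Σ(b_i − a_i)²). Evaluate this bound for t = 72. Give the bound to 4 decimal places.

Σ(b_i − a_i)² = 103·(8)² = 6592.
Exponent = 2·72²/6592 = 1.5728.
Bound = exp(−1.5728) = 0.20746.

0.2075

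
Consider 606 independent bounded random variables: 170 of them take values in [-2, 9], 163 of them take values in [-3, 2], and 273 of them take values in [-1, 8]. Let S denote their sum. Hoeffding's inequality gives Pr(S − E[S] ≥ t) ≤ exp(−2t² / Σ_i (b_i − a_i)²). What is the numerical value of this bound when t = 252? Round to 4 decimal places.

0.0661

Σ(b_i − a_i)² = 170·11² + 163·5² + 273·9² = 46758.
Exponent = 2·252² / 46758 = 2.71628.
Bound = exp(−2.71628) = 0.06612.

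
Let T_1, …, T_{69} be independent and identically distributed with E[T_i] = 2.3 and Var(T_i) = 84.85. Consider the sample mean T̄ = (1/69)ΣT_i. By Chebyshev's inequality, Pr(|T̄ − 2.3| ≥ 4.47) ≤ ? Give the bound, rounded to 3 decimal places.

0.062

Var(T̄) = Var(T_i)/n = 84.85/69 = 1.2297.
Chebyshev: Pr(|T̄ − 2.3| ≥ 4.47) ≤ Var(T̄)/(4.47)² = 84.85/(69·4.47²) = 0.0615.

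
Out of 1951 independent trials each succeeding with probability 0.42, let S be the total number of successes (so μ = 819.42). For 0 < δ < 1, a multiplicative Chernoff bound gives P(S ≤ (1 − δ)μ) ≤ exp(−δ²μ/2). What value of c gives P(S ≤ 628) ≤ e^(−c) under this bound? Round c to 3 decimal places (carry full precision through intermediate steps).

22.358

Write 628 = (1 − δ)μ, so δ = 1 − 628/819.42 = 0.2336043…
Then the exponent is δ²μ/2 = (μ − 628)²/(2μ) = 22.358263.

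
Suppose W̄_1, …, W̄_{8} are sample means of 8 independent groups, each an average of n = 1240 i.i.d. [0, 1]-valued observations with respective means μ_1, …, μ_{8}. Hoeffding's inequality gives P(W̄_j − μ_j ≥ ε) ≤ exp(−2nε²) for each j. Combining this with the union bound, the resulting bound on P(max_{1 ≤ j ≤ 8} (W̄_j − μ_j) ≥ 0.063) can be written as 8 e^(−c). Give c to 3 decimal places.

9.843

Union bound over the 8 events: P(max_{1 ≤ j ≤ 8} (W̄_j − μ_j) ≥ 0.063) ≤ 8·exp(−2nε²) = 8 exp(−2·1240·0.063²).
So c = 2·1240·0.063² = 9.8431.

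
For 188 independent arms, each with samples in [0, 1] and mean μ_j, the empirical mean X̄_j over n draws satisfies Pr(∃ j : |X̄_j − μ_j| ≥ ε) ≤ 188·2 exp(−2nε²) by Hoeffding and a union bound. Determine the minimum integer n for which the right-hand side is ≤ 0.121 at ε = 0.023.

7601

Need 2·188·exp(−2nε²) ≤ 0.121, i.e. exp(−2nε²) ≤ 0.121/376.
So 2nε² ≥ ln(376/0.121) = 8.041554.
Hence n ≥ 8.041554/(2·0.023²) = 7600.713.
The smallest integer n is 7601.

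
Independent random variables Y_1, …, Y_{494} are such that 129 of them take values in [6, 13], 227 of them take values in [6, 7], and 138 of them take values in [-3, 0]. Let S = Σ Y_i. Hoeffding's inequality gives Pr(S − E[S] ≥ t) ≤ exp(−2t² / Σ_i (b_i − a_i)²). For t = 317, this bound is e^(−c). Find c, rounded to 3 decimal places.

25.799

Σ(b_i − a_i)² = 129·7² + 227·1² + 138·3² = 7790.
c = 2t² / 7790 = 2·317² / 7790 = 25.7995.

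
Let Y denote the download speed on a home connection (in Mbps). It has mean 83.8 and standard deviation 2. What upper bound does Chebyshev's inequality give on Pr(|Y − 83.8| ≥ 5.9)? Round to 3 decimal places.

Chebyshev: Pr(|Y − μ| ≥ t) ≤ Var(Y)/t².
Var(Y) = σ² = 2² = 4.
Bound = 4 / 34.81 = 0.1149.

0.115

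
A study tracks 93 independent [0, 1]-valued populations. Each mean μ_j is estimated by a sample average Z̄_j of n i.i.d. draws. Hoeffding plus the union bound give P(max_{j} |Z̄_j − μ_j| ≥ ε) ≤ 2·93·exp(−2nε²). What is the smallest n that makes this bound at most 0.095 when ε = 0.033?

Need 2·93·exp(−2nε²) ≤ 0.095, i.e. exp(−2nε²) ≤ 0.095/186.
So 2nε² ≥ ln(186/0.095) = 7.579625.
Hence n ≥ 7.579625/(2·0.033²) = 3480.085.
The smallest integer n is 3481.

3481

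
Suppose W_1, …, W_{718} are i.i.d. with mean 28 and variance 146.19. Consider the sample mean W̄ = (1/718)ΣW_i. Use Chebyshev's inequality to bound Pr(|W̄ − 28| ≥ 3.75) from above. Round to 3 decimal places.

0.014

Var(W̄) = Var(W_i)/n = 146.19/718 = 0.20361.
Chebyshev: Pr(|W̄ − 28| ≥ 3.75) ≤ Var(W̄)/(3.75)² = 146.19/(718·3.75²) = 0.0145.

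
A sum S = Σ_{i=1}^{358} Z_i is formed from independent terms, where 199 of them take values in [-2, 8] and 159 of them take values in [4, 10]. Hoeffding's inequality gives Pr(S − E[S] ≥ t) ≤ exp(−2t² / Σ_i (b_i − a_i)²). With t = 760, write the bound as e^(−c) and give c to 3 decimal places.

45.083

Σ(b_i − a_i)² = 199·10² + 159·6² = 25624.
c = 2t² / 25624 = 2·760² / 25624 = 45.0827.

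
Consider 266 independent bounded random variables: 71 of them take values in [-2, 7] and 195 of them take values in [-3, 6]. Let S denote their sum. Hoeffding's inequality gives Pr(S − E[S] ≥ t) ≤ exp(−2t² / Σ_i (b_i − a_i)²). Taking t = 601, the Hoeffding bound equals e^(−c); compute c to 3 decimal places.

33.528

Σ(b_i − a_i)² = 71·9² + 195·9² = 21546.
c = 2t² / 21546 = 2·601² / 21546 = 33.5284.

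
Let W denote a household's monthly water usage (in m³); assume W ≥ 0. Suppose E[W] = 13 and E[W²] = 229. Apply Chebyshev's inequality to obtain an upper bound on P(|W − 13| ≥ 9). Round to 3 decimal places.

0.741

Var(W) = E[W²] − (E[W])² = 229 − 169 = 60.
Chebyshev's inequality: P(|W − μ| ≥ t) ≤ Var(W)/t² = 60/81 = 0.7407.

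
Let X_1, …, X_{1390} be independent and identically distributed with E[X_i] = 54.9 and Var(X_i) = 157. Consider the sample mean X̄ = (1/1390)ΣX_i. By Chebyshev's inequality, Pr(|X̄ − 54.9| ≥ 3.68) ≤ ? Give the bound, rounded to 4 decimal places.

0.0083

Var(X̄) = Var(X_i)/n = 157/1390 = 0.11295.
Chebyshev: Pr(|X̄ − 54.9| ≥ 3.68) ≤ Var(X̄)/(3.68)² = 157/(1390·3.68²) = 0.0083.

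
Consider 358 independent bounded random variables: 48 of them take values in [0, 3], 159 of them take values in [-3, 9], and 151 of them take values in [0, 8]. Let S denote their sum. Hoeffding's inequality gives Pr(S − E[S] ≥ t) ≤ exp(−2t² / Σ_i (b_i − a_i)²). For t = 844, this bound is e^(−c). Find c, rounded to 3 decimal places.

43.182

Σ(b_i − a_i)² = 48·3² + 159·12² + 151·8² = 32992.
c = 2t² / 32992 = 2·844² / 32992 = 43.1823.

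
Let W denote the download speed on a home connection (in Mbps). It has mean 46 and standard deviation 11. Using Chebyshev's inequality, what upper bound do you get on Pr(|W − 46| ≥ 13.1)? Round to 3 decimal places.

0.705

Chebyshev: Pr(|W − μ| ≥ t) ≤ Var(W)/t².
Var(W) = σ² = 11² = 121.
Bound = 121 / 171.61 = 0.7051.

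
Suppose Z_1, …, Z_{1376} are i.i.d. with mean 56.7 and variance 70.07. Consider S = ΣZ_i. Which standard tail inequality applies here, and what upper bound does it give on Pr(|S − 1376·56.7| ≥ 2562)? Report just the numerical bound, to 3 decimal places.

With mean and variance of each term known, Chebyshev's inequality bounds the deviation of the sum (or sample mean).
Var(S) = n·Var(Z_i) = 1376·70.07 = 96416.32.
Chebyshev: Pr(|S − 1376·56.7| ≥ 2562) ≤ Var(S)/2562² = 96416.32/6563844 = 0.0147.

0.015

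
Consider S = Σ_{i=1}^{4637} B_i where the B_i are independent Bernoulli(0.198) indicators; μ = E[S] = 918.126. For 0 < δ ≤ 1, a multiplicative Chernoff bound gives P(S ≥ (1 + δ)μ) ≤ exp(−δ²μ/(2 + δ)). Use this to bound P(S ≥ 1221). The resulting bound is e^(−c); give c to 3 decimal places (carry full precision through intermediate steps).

42.883

Write 1221 = (1 + δ)μ, so δ = 1221/918.126 − 1 = 0.3298828…
Then the exponent is δ²μ/(2 + δ) = (1221 − μ)² / (μ·(2 + δ)) = 42.883243.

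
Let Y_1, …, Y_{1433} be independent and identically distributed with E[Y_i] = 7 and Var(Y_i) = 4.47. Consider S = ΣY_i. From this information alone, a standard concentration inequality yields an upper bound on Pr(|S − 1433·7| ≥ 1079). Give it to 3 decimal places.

0.006

With mean and variance of each term known, Chebyshev's inequality bounds the deviation of the sum (or sample mean).
Var(S) = n·Var(Y_i) = 1433·4.47 = 6405.51.
Chebyshev: Pr(|S − 1433·7| ≥ 1079) ≤ Var(S)/1079² = 6405.51/1164241 = 0.0055.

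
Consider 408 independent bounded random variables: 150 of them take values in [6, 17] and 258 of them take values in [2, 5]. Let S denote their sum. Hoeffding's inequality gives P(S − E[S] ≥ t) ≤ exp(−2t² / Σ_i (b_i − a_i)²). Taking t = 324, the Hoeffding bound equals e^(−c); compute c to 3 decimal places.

10.256

Σ(b_i − a_i)² = 150·11² + 258·3² = 20472.
c = 2t² / 20472 = 2·324² / 20472 = 10.2556.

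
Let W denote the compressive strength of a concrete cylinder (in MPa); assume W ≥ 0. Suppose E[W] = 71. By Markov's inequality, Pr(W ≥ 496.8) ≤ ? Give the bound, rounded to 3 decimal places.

0.143

Markov's inequality: for a non-negative random variable, Pr(W ≥ a) ≤ E[W]/a.
Here E[W] = 71 and a = 496.8, so the bound is 71/496.8 = 0.1429.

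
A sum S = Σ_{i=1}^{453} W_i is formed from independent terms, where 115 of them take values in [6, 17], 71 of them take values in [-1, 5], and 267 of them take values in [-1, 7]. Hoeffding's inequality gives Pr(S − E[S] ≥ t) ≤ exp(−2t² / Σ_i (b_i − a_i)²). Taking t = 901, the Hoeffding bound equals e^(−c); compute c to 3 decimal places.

48.381

Σ(b_i − a_i)² = 115·11² + 71·6² + 267·8² = 33559.
c = 2t² / 33559 = 2·901² / 33559 = 48.3805.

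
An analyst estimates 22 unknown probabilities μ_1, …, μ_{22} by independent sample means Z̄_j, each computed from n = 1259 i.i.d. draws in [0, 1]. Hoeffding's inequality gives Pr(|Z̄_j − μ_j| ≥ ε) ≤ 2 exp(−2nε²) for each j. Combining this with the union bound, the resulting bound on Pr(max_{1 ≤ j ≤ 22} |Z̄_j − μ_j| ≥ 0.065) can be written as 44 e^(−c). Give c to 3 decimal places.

Union bound over the 22 events: Pr(max_{1 ≤ j ≤ 22} |Z̄_j − μ_j| ≥ 0.065) ≤ 22·2·exp(−2nε²) = 44 exp(−2·1259·0.065²).
So c = 2·1259·0.065² = 10.6386.

10.639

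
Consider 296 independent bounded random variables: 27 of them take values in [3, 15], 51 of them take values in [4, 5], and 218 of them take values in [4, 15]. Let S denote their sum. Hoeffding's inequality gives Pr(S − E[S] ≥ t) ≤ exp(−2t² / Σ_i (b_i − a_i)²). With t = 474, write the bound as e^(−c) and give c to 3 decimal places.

Σ(b_i − a_i)² = 27·12² + 51·1² + 218·11² = 30317.
c = 2t² / 30317 = 2·474² / 30317 = 14.8218.

14.822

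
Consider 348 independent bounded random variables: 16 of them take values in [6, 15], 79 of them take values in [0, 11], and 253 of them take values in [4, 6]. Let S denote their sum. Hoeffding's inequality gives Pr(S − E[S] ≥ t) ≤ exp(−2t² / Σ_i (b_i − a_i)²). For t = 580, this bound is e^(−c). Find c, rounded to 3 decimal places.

Σ(b_i − a_i)² = 16·9² + 79·11² + 253·2² = 11867.
c = 2t² / 11867 = 2·580² / 11867 = 56.6950.

56.695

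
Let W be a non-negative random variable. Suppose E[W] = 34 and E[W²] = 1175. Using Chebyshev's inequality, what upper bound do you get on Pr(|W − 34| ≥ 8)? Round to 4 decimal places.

0.2969

Var(W) = E[W²] − (E[W])² = 1175 − 1156 = 19.
Chebyshev's inequality: Pr(|W − μ| ≥ t) ≤ Var(W)/t² = 19/64 = 0.2969.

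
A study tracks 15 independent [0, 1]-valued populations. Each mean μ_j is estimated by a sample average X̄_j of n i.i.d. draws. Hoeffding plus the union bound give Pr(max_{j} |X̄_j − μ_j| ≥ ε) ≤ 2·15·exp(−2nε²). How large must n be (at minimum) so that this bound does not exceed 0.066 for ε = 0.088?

396

Need 2·15·exp(−2nε²) ≤ 0.066, i.e. exp(−2nε²) ≤ 0.066/30.
So 2nε² ≥ ln(30/0.066) = 6.119298.
Hence n ≥ 6.119298/(2·0.088²) = 395.099.
The smallest integer n is 396.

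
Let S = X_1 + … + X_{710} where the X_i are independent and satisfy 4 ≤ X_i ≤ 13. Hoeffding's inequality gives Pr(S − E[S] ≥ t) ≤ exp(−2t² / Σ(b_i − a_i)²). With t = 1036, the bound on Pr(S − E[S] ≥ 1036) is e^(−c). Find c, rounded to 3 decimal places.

Σ(b_i − a_i)² = 710·(9)² = 57510.
c = 2t²/57510 = 2·1036²/57510 = 37.3255.

37.326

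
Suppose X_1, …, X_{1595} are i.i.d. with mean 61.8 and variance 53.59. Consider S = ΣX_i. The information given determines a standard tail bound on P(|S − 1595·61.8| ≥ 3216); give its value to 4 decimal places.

With mean and variance of each term known, Chebyshev's inequality bounds the deviation of the sum (or sample mean).
Var(S) = n·Var(X_i) = 1595·53.59 = 85476.05.
Chebyshev: P(|S − 1595·61.8| ≥ 3216) ≤ Var(S)/3216² = 85476.05/10342656 = 0.0083.

0.0083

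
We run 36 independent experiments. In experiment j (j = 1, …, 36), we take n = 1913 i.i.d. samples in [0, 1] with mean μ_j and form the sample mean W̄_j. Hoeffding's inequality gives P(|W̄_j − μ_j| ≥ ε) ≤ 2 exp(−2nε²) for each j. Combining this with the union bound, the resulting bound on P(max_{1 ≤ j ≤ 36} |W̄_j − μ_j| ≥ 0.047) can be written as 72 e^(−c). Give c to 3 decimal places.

8.452

Union bound over the 36 events: P(max_{1 ≤ j ≤ 36} |W̄_j − μ_j| ≥ 0.047) ≤ 36·2·exp(−2nε²) = 72 exp(−2·1913·0.047²).
So c = 2·1913·0.047² = 8.4516.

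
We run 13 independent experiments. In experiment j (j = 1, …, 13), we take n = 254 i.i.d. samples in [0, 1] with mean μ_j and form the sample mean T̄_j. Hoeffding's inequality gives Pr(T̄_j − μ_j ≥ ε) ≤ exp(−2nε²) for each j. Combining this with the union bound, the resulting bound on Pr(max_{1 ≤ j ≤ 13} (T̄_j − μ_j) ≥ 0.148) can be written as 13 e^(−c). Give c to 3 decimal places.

11.127

Union bound over the 13 events: Pr(max_{1 ≤ j ≤ 13} (T̄_j − μ_j) ≥ 0.148) ≤ 13·exp(−2nε²) = 13 exp(−2·254·0.148²).
So c = 2·254·0.148² = 11.1272.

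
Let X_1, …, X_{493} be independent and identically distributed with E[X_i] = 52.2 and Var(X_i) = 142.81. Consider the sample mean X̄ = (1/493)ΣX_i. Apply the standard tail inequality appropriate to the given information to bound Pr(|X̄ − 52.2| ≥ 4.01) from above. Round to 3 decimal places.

0.018

With mean and variance of each term known, Chebyshev's inequality bounds the deviation of the sum (or sample mean).
Var(X̄) = Var(X_i)/n = 142.81/493 = 0.28968.
Chebyshev: Pr(|X̄ − 52.2| ≥ 4.01) ≤ Var(X̄)/(4.01)² = 142.81/(493·4.01²) = 0.0180.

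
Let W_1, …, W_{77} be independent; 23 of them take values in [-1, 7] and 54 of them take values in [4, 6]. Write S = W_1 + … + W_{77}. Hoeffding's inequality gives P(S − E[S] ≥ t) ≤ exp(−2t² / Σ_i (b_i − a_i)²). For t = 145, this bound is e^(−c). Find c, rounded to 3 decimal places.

Σ(b_i − a_i)² = 23·8² + 54·2² = 1688.
c = 2t² / 1688 = 2·145² / 1688 = 24.9111.

24.911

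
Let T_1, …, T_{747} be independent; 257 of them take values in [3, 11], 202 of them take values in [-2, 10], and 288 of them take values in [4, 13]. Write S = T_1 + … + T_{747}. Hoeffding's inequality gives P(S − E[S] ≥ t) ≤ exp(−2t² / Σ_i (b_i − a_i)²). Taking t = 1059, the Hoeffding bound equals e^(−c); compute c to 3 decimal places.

Σ(b_i − a_i)² = 257·8² + 202·12² + 288·9² = 68864.
c = 2t² / 68864 = 2·1059² / 68864 = 32.5709.

32.571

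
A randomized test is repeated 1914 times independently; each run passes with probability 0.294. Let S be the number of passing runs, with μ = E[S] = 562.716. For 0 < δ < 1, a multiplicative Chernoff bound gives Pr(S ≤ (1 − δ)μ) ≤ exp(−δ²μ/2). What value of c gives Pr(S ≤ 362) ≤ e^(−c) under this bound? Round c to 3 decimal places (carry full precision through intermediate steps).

35.797

Write 362 = (1 − δ)μ, so δ = 1 − 362/562.716 = 0.3566915…
Then the exponent is δ²μ/2 = (μ − 362)²/(2μ) = 35.796843.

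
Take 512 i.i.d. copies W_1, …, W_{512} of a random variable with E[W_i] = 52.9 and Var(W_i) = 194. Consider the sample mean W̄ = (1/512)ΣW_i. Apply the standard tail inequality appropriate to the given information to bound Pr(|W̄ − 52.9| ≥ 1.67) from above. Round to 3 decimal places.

0.136

With mean and variance of each term known, Chebyshev's inequality bounds the deviation of the sum (or sample mean).
Var(W̄) = Var(W_i)/n = 194/512 = 0.37891.
Chebyshev: Pr(|W̄ − 52.9| ≥ 1.67) ≤ Var(W̄)/(1.67)² = 194/(512·1.67²) = 0.1359.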